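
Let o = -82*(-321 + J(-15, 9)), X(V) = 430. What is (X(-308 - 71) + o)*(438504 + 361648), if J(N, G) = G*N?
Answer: 30263348944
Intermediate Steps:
o = 37392 (o = -82*(-321 + 9*(-15)) = -82*(-321 - 135) = -82*(-456) = 37392)
(X(-308 - 71) + o)*(438504 + 361648) = (430 + 37392)*(438504 + 361648) = 37822*800152 = 30263348944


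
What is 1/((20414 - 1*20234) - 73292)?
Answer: -1/73112 ≈ -1.3678e-5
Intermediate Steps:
1/((20414 - 1*20234) - 73292) = 1/((20414 - 20234) - 73292) = 1/(180 - 73292) = 1/(-73112) = -1/73112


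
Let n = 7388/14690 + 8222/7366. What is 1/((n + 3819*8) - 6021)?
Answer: 27051635/663647458482 ≈ 4.0762e-5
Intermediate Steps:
n = 43800297/27051635 (n = 7388*(1/14690) + 8222*(1/7366) = 3694/7345 + 4111/3683 = 43800297/27051635 ≈ 1.6191)
1/((n + 3819*8) - 6021) = 1/((43800297/27051635 + 3819*8) - 6021) = 1/((43800297/27051635 + 30552) - 6021) = 1/(826525352817/27051635 - 6021) = 1/(663647458482/27051635) = 27051635/663647458482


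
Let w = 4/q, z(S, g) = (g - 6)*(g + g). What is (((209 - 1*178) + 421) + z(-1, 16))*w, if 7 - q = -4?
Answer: 3088/11 ≈ 280.73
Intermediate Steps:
z(S, g) = 2*g*(-6 + g) (z(S, g) = (-6 + g)*(2*g) = 2*g*(-6 + g))
q = 11 (q = 7 - 1*(-4) = 7 + 4 = 11)
w = 4/11 ≈ 0.36364
(((209 - 1*178) + 421) + z(-1, 16))*w = (((209 - 1*178) + 421) + 2*16*(-6 + 16))*(4/11) = (((209 - 178) + 421) + 2*16*10)*(4/11) = ((31 + 421) + 320)*(4/11) = (452 + 320)*(4/11) = 772*(4/11) = 3088/11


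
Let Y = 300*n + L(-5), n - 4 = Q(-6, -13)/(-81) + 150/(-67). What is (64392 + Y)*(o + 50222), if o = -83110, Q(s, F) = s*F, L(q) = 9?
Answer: -1281915140264/603 ≈ -2.1259e+9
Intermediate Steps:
Q(s, F) = F*s
n = 1444/1809 (n = 4 + (-13*(-6)/(-81) + 150/(-67)) = 4 + (78*(-1/81) + 150*(-1/67)) = 4 + (-26/27 - 150/67) = 4 - 5792/1809 = 1444/1809 ≈ 0.79823)
Y = 149827/603 (Y = 300*(1444/1809) + 9 = 144400/603 + 9 = 149827/603 ≈ 248.47)
(64392 + Y)*(o + 50222) = (64392 + 149827/603)*(-83110 + 50222) = (38978203/603)*(-32888) = -1281915140264/603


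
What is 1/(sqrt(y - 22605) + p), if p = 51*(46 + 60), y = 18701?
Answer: 2703/14614370 - 2*I*sqrt(61)/7307185 ≈ 0.00018495 - 2.1377e-6*I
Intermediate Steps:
p = 5406 (p = 51*106 = 5406)
1/(sqrt(y - 22605) + p) = 1/(sqrt(18701 - 22605) + 5406) = 1/(sqrt(-3904) + 5406) = 1/(8*I*sqrt(61) + 5406) = 1/(5406 + 8*I*sqrt(61))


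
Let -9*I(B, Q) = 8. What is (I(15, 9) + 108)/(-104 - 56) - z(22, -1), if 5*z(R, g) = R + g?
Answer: -1753/360 ≈ -4.8694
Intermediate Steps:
I(B, Q) = -8/9 (I(B, Q) = -1/9*8 = -8/9)
z(R, g) = R/5 + g/5 (z(R, g) = (R + g)/5 = R/5 + g/5)
(I(15, 9) + 108)/(-104 - 56) - z(22, -1) = (-8/9 + 108)/(-104 - 56) - ((1/5)*22 + (1/5)*(-1)) = (964/9)/(-160) - (22/5 - 1/5) = (964/9)*(-1/160) - 1*21/5 = -241/360 - 21/5 = -1753/360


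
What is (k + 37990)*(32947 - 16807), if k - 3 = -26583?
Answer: 184157400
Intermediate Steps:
k = -26580 (k = 3 - 26583 = -26580)
(k + 37990)*(32947 - 16807) = (-26580 + 37990)*(32947 - 16807) = 11410*16140 = 184157400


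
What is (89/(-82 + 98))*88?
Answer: 979/2 ≈ 489.50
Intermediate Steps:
(89/(-82 + 98))*88 = (89/16)*88 = 979/2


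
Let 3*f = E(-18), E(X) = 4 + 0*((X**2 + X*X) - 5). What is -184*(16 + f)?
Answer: -9568/3 ≈ -3189.3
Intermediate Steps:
E(X) = 4 (E(X) = 4 + 0*((X**2 + X**2) - 5) = 4 + 0*(2*X**2 - 5) = 4 + 0*(-5 + 2*X**2) = 4 + 0 = 4)
f = 4/3 (f = (1/3)*4 = 4/3 ≈ 1.3333)
-184*(16 + f) = -184*(16 + 4/3) = -184*52/3 = -9568/3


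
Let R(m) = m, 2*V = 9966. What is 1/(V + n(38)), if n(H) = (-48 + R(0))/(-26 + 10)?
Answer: 1/4986 ≈ 0.00020056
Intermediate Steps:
V = 4983 (V = (½)*9966 = 4983)
n(H) = 3 (n(H) = (-48 + 0)/(-26 + 10) = -48/(-16) = -48*(-1/16) = 3)
1/(V + n(38)) = 1/(4983 + 3) = 1/4986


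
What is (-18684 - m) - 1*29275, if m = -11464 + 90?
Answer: -36585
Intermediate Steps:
m = -11374
(-18684 - m) - 1*29275 = (-18684 - 1*(-11374)) - 1*29275 = (-18684 + 11374) - 29275 = -7310 - 29275 = -36585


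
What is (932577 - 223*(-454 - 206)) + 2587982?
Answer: 3667739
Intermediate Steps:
(932577 - 223*(-454 - 206)) + 2587982 = (932577 - 223*(-660)) + 2587982 = (932577 + 147180) + 2587982 = 1079757 + 2587982 = 3667739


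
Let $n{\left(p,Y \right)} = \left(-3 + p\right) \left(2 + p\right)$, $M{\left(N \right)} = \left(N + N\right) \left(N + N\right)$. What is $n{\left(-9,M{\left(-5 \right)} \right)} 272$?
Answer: $22848$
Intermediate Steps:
$M{\left(N \right)} = 4 N^{2}$ ($M{\left(N \right)} = 2 N 2 N = 4 N^{2}$)
$n{\left(-9,M{\left(-5 \right)} \right)} 272 = \left(-6 + \left(-9\right)^{2} - -9\right) 272 = \left(-6 + 81 + 9\right) 272 = 84 \cdot 272 = 22848$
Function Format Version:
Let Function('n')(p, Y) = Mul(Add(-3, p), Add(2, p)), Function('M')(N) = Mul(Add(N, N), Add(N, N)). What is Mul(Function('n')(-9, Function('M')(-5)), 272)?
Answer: 22848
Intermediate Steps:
Function('M')(N) = Mul(4, Pow(N, 2)) (Function('M')(N) = Mul(Mul(2, N), Mul(2, N)) = Mul(4, Pow(N, 2)))
Mul(Function('n')(-9, Function('M')(-5)), 272) = Mul(Add(-6, Pow(-9, 2), Mul(-1, -9)), 272) = Mul(Add(-6, 81, 9), 272) = Mul(84, 272) = 22848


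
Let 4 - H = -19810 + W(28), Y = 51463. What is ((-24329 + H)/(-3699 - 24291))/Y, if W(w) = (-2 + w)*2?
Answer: 4567/1440449370 ≈ 3.1705e-6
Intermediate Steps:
W(w) = -4 + 2*w
H = 19762 (H = 4 - (-19810 + (-4 + 2*28)) = 4 - (-19810 + (-4 + 56)) = 4 - (-19810 + 52) = 4 - 1*(-19758) = 4 + 19758 = 19762)
((-24329 + H)/(-3699 - 24291))/Y = ((-24329 + 19762)/(-3699 - 24291))/51463 = -4567/(-27990)*(1/51463) = -4567*(-1/27990)*(1/51463) = (4567/27990)*(1/51463) = 4567/1440449370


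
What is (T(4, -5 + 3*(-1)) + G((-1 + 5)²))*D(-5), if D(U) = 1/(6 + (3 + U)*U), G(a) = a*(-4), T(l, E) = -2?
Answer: -33/8 ≈ -4.1250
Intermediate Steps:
G(a) = -4*a
D(U) = 1/(6 + U*(3 + U))
(T(4, -5 + 3*(-1)) + G((-1 + 5)²))*D(-5) = (-2 - 4*(-1 + 5)²)/(6 + (-5)² + 3*(-5)) = (-2 - 4*4²)/(6 + 25 - 15) = (-2 - 4*16)/16 = (-2 - 64)*(1/16) = -66*1/16 = -33/8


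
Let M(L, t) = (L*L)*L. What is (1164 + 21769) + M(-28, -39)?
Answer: 981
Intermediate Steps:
M(L, t) = L³ (M(L, t) = L²*L = L³)
(1164 + 21769) + M(-28, -39) = (1164 + 21769) + (-28)³ = 22933 - 21952 = 981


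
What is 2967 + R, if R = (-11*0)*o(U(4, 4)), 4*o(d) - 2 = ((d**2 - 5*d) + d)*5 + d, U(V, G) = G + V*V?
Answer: 2967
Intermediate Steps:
U(V, G) = G + V**2
o(d) = 1/2 - 19*d/4 + 5*d**2/4 (o(d) = 1/2 + (((d**2 - 5*d) + d)*5 + d)/4 = 1/2 + ((d**2 - 4*d)*5 + d)/4 = 1/2 + ((-20*d + 5*d**2) + d)/4 = 1/2 + (-19*d + 5*d**2)/4 = 1/2 + (-19*d/4 + 5*d**2/4) = 1/2 - 19*d/4 + 5*d**2/4)
R = 0 (R = (-11*0)*(1/2 - 19*(4 + 4**2)/4 + 5*(4 + 4**2)**2/4) = 0*(1/2 - 19*(4 + 16)/4 + 5*(4 + 16)**2/4) = 0*(1/2 - 19/4*20 + (5/4)*20**2) = 0*(1/2 - 95 + (5/4)*400) = 0*(1/2 - 95 + 500) = 0*(811/2) = 0)
2967 + R = 2967 + 0 = 2967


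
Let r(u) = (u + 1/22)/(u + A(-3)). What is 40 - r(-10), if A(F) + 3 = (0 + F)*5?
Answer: 24421/616 ≈ 39.644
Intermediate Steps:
A(F) = -3 + 5*F (A(F) = -3 + (0 + F)*5 = -3 + F*5 = -3 + 5*F)
r(u) = (1/22 + u)/(-18 + u) (r(u) = (u + 1/22)/(u + (-3 + 5*(-3))) = (u + 1/22)/(u + (-3 - 15)) = (1/22 + u)/(u - 18) = (1/22 + u)/(-18 + u))
40 - r(-10) = 40 - (1/22 - 10)/(-18 - 10) = 40 - (-219)/((-28)*22) = 40 - (-1)*(-219)/(28*22) = 40 - 1*219/616 = 40 - 219/616 = 24421/616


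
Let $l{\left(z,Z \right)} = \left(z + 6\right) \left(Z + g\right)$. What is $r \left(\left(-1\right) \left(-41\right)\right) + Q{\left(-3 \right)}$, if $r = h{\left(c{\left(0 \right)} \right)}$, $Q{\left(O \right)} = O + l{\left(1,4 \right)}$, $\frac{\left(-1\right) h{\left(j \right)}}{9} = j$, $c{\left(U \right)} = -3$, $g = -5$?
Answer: $1097$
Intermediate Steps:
$l{\left(z,Z \right)} = \left(-5 + Z\right) \left(6 + z\right)$ ($l{\left(z,Z \right)} = \left(z + 6\right) \left(Z - 5\right) = \left(6 + z\right) \left(-5 + Z\right) = \left(-5 + Z\right) \left(6 + z\right)$)
$h{\left(j \right)} = - 9 j$
$Q{\left(O \right)} = -7 + O$ ($Q{\left(O \right)} = O + \left(-30 - 5 + 6 \cdot 4 + 4 \cdot 1\right) = O + \left(-30 - 5 + 24 + 4\right) = O - 7 = -7 + O$)
$r = 27$ ($r = \left(-9\right) \left(-3\right) = 27$)
$r \left(\left(-1\right) \left(-41\right)\right) + Q{\left(-3 \right)} = 27 \left(\left(-1\right) \left(-41\right)\right) - 10 = 27 \cdot 41 - 10 = 1107 - 10 = 1097$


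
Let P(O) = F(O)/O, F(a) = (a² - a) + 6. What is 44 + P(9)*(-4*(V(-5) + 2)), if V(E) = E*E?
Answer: -892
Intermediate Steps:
F(a) = 6 + a² - a
V(E) = E²
P(O) = (6 + O² - O)/O
44 + P(9)*(-4*(V(-5) + 2)) = 44 + (-1 + 9 + 6/9)*(-4*((-5)² + 2)) = 44 + (-1 + 9 + 6*(⅑))*(-4*(25 + 2)) = 44 + (-1 + 9 + ⅔)*(-4*27) = 44 + (26/3)*(-108) = 44 - 936 = -892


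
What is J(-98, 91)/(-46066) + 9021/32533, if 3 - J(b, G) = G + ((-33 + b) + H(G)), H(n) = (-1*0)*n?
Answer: 414162467/1498665178 ≈ 0.27635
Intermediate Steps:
H(n) = 0 (H(n) = 0*n = 0)
J(b, G) = 36 - G - b (J(b, G) = 3 - (G + ((-33 + b) + 0)) = 3 - (G + (-33 + b)) = 3 - (-33 + G + b) = 3 + (33 - G - b) = 36 - G - b)
J(-98, 91)/(-46066) + 9021/32533 = (36 - 1*91 - 1*(-98))/(-46066) + 9021/32533 = (36 - 91 + 98)*(-1/46066) + 9021*(1/32533) = 43*(-1/46066) + 9021/32533 = -43/46066 + 9021/32533 = 414162467/1498665178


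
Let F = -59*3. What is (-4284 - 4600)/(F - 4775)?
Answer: 2221/1238 ≈ 1.7940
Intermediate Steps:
F = -177
(-4284 - 4600)/(F - 4775) = (-4284 - 4600)/(-177 - 4775) = -8884/(-4952) = -8884*(-1/4952) = 2221/1238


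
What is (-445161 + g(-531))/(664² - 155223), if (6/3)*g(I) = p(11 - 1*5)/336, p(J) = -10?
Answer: -149574101/95986128 ≈ -1.5583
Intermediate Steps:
g(I) = -5/336 (g(I) = (-10/336)/2 = (-10*1/336)/2 = (½)*(-5/168) = -5/336)
(-445161 + g(-531))/(664² - 155223) = (-445161 - 5/336)/(664² - 155223) = -149574101/(336*(440896 - 155223)) = -149574101/336/285673 = -149574101/336*1/285673 = -149574101/95986128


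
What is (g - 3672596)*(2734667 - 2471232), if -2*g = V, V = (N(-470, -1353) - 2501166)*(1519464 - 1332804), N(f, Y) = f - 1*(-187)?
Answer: 61500629561681690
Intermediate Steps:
N(f, Y) = 187 + f (N(f, Y) = f + 187 = 187 + f)
V = -466920470340 (V = ((187 - 470) - 2501166)*(1519464 - 1332804) = (-283 - 2501166)*186660 = -2501449*186660 = -466920470340)
g = 233460235170 (g = -½*(-466920470340) = 233460235170)
(g - 3672596)*(2734667 - 2471232) = (233460235170 - 3672596)*(2734667 - 2471232) = 233456562574*263435 = 61500629561681690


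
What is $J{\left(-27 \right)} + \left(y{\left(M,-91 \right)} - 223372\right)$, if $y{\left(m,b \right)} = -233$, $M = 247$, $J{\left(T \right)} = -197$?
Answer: $-223802$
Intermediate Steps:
$J{\left(-27 \right)} + \left(y{\left(M,-91 \right)} - 223372\right) = -197 - 223605 = -223802$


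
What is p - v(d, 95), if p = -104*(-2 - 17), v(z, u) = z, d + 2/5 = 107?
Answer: 9347/5 ≈ 1869.4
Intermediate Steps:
d = 533/5 (d = -⅖ + 107 = 533/5 ≈ 106.60)
p = 1976 (p = -104*(-19) = 1976)
p - v(d, 95) = 1976 - 1*533/5 = 1976 - 533/5 = 9347/5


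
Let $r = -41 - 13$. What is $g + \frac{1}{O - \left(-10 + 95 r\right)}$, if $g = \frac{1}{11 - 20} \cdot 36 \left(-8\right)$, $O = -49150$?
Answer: $\frac{1408319}{44010} \approx 32.0$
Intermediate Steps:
$r = -54$
$g = 32$ ($g = \frac{1}{-9} \cdot 36 \left(-8\right) = \left(- \frac{1}{9}\right) 36 \left(-8\right) = \left(-4\right) \left(-8\right) = 32$)
$g + \frac{1}{O - \left(-10 + 95 r\right)} = 32 + \frac{1}{-49150 + \left(10 - -5130\right)} = 32 + \frac{1}{-49150 + \left(10 + 5130\right)} = 32 + \frac{1}{-49150 + 5140} = 32 + \frac{1}{-44010} = 32 - \frac{1}{44010} = \frac{1408319}{44010}$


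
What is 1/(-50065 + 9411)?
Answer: -1/40654 ≈ -2.4598e-5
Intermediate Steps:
1/(-50065 + 9411) = 1/(-40654) = -1/40654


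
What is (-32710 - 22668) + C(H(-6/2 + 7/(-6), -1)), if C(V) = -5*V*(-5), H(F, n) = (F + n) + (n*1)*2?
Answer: -333343/6 ≈ -55557.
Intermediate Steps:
H(F, n) = F + 3*n (H(F, n) = (F + n) + n*2 = (F + n) + 2*n = F + 3*n)
C(V) = 25*V
(-32710 - 22668) + C(H(-6/2 + 7/(-6), -1)) = (-32710 - 22668) + 25*((-6/2 + 7/(-6)) + 3*(-1)) = -55378 + 25*((-6*1/2 + 7*(-1/6)) - 3) = -55378 + 25*((-3 - 7/6) - 3) = -55378 + 25*(-25/6 - 3) = -55378 + 25*(-43/6) = -55378 - 1075/6 = -333343/6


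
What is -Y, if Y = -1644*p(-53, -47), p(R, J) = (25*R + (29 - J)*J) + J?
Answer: -8127936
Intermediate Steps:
p(R, J) = J + 25*R + J*(29 - J) (p(R, J) = (25*R + J*(29 - J)) + J = J + 25*R + J*(29 - J))
Y = 8127936 (Y = -1644*(-1*(-47)² + 25*(-53) + 30*(-47)) = -1644*(-1*2209 - 1325 - 1410) = -1644*(-2209 - 1325 - 1410) = -1644*(-4944) = 8127936)
-Y = -1*8127936 = -8127936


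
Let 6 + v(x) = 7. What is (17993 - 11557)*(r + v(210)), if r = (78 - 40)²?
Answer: 9300020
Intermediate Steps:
v(x) = 1 (v(x) = -6 + 7 = 1)
r = 1444 (r = 38² = 1444)
(17993 - 11557)*(r + v(210)) = (17993 - 11557)*(1444 + 1) = 6436*1445 = 9300020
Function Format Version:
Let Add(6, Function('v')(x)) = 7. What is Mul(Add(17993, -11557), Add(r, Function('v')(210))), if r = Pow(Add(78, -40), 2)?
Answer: 9300020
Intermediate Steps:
Function('v')(x) = 1 (Function('v')(x) = Add(-6, 7) = 1)
r = 1444 (r = Pow(38, 2) = 1444)
Mul(Add(17993, -11557), Add(r, Function('v')(210))) = Mul(Add(17993, -11557), Add(1444, 1)) = Mul(6436, 1445) = 9300020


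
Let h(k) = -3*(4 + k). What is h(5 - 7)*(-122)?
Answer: 732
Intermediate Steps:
h(k) = -12 - 3*k
h(5 - 7)*(-122) = (-12 - 3*(5 - 7))*(-122) = (-12 - 3*(-2))*(-122) = (-12 + 6)*(-122) = -6*(-122) = 732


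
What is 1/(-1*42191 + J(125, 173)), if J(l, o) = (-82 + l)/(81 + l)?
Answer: -206/8691303 ≈ -2.3702e-5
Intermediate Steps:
J(l, o) = (-82 + l)/(81 + l)
1/(-1*42191 + J(125, 173)) = 1/(-1*42191 + (-82 + 125)/(81 + 125)) = 1/(-42191 + 43/206) = 1/(-8691303/206) = -206/8691303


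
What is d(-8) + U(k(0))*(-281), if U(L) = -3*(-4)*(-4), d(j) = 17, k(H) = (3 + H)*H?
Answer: 13505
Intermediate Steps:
k(H) = H*(3 + H)
U(L) = -48 (U(L) = 12*(-4) = -48)
d(-8) + U(k(0))*(-281) = 17 - 48*(-281) = 17 + 13488 = 13505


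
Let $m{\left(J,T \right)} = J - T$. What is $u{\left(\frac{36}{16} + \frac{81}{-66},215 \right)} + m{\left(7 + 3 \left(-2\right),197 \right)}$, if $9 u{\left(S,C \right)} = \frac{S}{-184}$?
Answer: $- \frac{1586821}{8096} \approx -196.0$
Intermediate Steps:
$u{\left(S,C \right)} = - \frac{S}{1656}$ ($u{\left(S,C \right)} = \frac{S \frac{1}{-184}}{9} = \frac{S \left(- \frac{1}{184}\right)}{9} = \frac{\left(- \frac{1}{184}\right) S}{9} = - \frac{S}{1656}$)
$u{\left(\frac{36}{16} + \frac{81}{-66},215 \right)} + m{\left(7 + 3 \left(-2\right),197 \right)} = - \frac{\frac{36}{16} + \frac{81}{-66}}{1656} + \left(\left(7 + 3 \left(-2\right)\right) - 197\right) = - \frac{36 \cdot \frac{1}{16} + 81 \left(- \frac{1}{66}\right)}{1656} + \left(\left(7 - 6\right) - 197\right) = - \frac{\frac{9}{4} - \frac{27}{22}}{1656} + \left(1 - 197\right) = \left(- \frac{1}{1656}\right) \frac{45}{44} - 196 = - \frac{5}{8096} - 196 = - \frac{1586821}{8096}$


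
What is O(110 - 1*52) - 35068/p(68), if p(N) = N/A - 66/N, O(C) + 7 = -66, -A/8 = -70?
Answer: 83314307/2021 ≈ 41224.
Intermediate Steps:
A = 560 (A = -8*(-70) = 560)
O(C) = -73 (O(C) = -7 - 66 = -73)
p(N) = -66/N + N/560 (p(N) = N/560 - 66/N = -66/N + N/560)
O(110 - 1*52) - 35068/p(68) = -73 - 35068/(-66/68 + (1/560)*68) = -73 - 35068/(-66*1/68 + 17/140) = -73 - 35068/(-33/34 + 17/140) = -73 - 35068/(-2021/2380) = -73 - 35068*(-2380)/2021 = -73 - 1*(-83461840/2021) = -73 + 83461840/2021 = 83314307/2021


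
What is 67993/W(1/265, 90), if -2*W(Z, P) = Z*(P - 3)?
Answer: -36036290/87 ≈ -4.1421e+5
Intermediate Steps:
W(Z, P) = -Z*(-3 + P)/2 (W(Z, P) = -Z*(P - 3)/2 = -Z*(-3 + P)/2)
67993/W(1/265, 90) = 67993/(((½)*(3 - 1*90)/265)) = 67993/(((½)*(1/265)*(3 - 90))) = 67993/(((½)*(1/265)*(-87))) = 67993/(-87/530) = 67993*(-530/87) = -36036290/87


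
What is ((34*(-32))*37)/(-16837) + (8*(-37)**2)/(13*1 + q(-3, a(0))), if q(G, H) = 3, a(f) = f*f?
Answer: 23130365/33674 ≈ 686.89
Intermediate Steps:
a(f) = f**2
((34*(-32))*37)/(-16837) + (8*(-37)**2)/(13*1 + q(-3, a(0))) = ((34*(-32))*37)/(-16837) + (8*(-37)**2)/(13*1 + 3) = -1088*37*(-1/16837) + (8*1369)/(13 + 3) = -40256*(-1/16837) + 10952/16 = 40256/16837 + 10952*(1/16) = 40256/16837 + 1369/2 = 23130365/33674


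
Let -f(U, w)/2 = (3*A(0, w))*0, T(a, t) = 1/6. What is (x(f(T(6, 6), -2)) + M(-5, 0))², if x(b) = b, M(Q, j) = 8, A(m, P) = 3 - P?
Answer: 64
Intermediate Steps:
T(a, t) = ⅙
f(U, w) = 0 (f(U, w) = -2*3*(3 - w)*0 = -2*(9 - 3*w)*0 = -2*0 = 0)
(x(f(T(6, 6), -2)) + M(-5, 0))² = (0 + 8)² = 8² = 64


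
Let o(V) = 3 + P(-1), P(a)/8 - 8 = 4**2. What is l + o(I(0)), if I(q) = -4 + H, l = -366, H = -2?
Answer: -171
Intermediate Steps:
P(a) = 192 (P(a) = 64 + 8*4**2 = 64 + 8*16 = 64 + 128 = 192)
I(q) = -6 (I(q) = -4 - 2 = -6)
o(V) = 195 (o(V) = 3 + 192 = 195)
l + o(I(0)) = -366 + 195 = -171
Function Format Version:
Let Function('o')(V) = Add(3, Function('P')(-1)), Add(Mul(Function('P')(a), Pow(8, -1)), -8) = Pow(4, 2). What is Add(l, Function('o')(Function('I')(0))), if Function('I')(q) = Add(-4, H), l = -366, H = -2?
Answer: -171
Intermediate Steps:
Function('P')(a) = 192 (Function('P')(a) = Add(64, Mul(8, Pow(4, 2))) = Add(64, Mul(8, 16)) = Add(64, 128) = 192)
Function('I')(q) = -6 (Function('I')(q) = Add(-4, -2) = -6)
Function('o')(V) = 195 (Function('o')(V) = Add(3, 192) = 195)
Add(l, Function('o')(Function('I')(0))) = Add(-366, 195) = -171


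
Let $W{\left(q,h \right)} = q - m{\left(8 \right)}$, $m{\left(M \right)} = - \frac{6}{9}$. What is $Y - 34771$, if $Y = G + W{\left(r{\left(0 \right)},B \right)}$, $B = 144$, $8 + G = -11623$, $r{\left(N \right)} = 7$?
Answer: $- \frac{139183}{3} \approx -46394.0$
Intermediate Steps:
$m{\left(M \right)} = - \frac{2}{3}$ ($m{\left(M \right)} = \left(-6\right) \frac{1}{9} = - \frac{2}{3}$)
$G = -11631$ ($G = -8 - 11623 = -11631$)
$W{\left(q,h \right)} = \frac{2}{3} + q$ ($W{\left(q,h \right)} = q - - \frac{2}{3} = q + \frac{2}{3} = \frac{2}{3} + q$)
$Y = - \frac{34870}{3}$ ($Y = -11631 + \left(\frac{2}{3} + 7\right) = -11631 + \frac{23}{3} = - \frac{34870}{3} \approx -11623.0$)
$Y - 34771 = - \frac{34870}{3} - 34771 = - \frac{139183}{3}$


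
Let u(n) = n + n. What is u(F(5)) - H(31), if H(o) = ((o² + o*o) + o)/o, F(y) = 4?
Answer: -55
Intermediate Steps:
u(n) = 2*n
H(o) = (o + 2*o²)/o (H(o) = ((o² + o²) + o)/o = (2*o² + o)/o = (o + 2*o²)/o)
u(F(5)) - H(31) = 2*4 - (1 + 2*31) = 8 - (1 + 62) = 8 - 1*63 = 8 - 63 = -55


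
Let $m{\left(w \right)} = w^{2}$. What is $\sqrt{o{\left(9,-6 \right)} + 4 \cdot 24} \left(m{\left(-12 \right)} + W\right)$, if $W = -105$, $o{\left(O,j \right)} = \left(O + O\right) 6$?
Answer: $78 \sqrt{51} \approx 557.03$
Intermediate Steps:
$o{\left(O,j \right)} = 12 O$ ($o{\left(O,j \right)} = 2 O 6 = 12 O$)
$\sqrt{o{\left(9,-6 \right)} + 4 \cdot 24} \left(m{\left(-12 \right)} + W\right) = \sqrt{12 \cdot 9 + 4 \cdot 24} \left(\left(-12\right)^{2} - 105\right) = \sqrt{108 + 96} \left(144 - 105\right) = \sqrt{204} \cdot 39 = 2 \sqrt{51} \cdot 39 = 78 \sqrt{51}$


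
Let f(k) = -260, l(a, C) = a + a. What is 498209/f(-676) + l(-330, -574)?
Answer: -669809/260 ≈ -2576.2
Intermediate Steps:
l(a, C) = 2*a
498209/f(-676) + l(-330, -574) = 498209/(-260) + 2*(-330) = 498209*(-1/260) - 660 = -498209/260 - 660 = -669809/260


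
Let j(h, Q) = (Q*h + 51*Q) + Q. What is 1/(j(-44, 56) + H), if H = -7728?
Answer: -1/7280 ≈ -0.00013736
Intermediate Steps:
j(h, Q) = 52*Q + Q*h (j(h, Q) = (51*Q + Q*h) + Q = 52*Q + Q*h)
1/(j(-44, 56) + H) = 1/(56*(52 - 44) - 7728) = 1/(56*8 - 7728) = 1/(448 - 7728) = 1/(-7280) = -1/7280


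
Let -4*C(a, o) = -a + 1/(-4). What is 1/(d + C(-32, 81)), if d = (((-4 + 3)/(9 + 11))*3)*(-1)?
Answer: -80/623 ≈ -0.12841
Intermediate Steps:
C(a, o) = 1/16 + a/4 (C(a, o) = -(-a + 1/(-4))/4 = -(-a - 1/4)/4 = -(-1/4 - a)/4 = 1/16 + a/4)
d = 3/20 (d = (-1/20*3)*(-1) = (-1*1/20*3)*(-1) = -1/20*3*(-1) = -3/20*(-1) = 3/20 ≈ 0.15000)
1/(d + C(-32, 81)) = 1/(3/20 + (1/16 + (1/4)*(-32))) = 1/(3/20 + (1/16 - 8)) = 1/(3/20 - 127/16) = 1/(-623/80) = -80/623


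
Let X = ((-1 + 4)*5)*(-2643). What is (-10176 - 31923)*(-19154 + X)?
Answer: 2475379101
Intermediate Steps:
X = -39645 (X = (3*5)*(-2643) = 15*(-2643) = -39645)
(-10176 - 31923)*(-19154 + X) = (-10176 - 31923)*(-19154 - 39645) = -42099*(-58799) = 2475379101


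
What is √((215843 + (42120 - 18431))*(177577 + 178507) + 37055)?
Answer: √85293549743 ≈ 2.9205e+5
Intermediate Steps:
√((215843 + (42120 - 18431))*(177577 + 178507) + 37055) = √((215843 + 23689)*356084 + 37055) = √(239532*356084 + 37055) = √(85293512688 + 37055) = √85293549743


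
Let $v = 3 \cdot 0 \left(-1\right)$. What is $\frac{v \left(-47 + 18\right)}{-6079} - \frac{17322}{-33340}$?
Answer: $\frac{8661}{16670} \approx 0.51956$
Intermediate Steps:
$v = 0$ ($v = 0 \left(-1\right) = 0$)
$\frac{v \left(-47 + 18\right)}{-6079} - \frac{17322}{-33340} = \frac{0 \left(-47 + 18\right)}{-6079} - \frac{17322}{-33340} = 0 \left(-29\right) \left(- \frac{1}{6079}\right) - - \frac{8661}{16670} = 0 \left(- \frac{1}{6079}\right) + \frac{8661}{16670} = 0 + \frac{8661}{16670} = \frac{8661}{16670}$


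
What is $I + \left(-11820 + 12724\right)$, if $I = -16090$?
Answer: $-15186$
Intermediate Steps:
$I + \left(-11820 + 12724\right) = -16090 + \left(-11820 + 12724\right) = -16090 + 904 = -15186$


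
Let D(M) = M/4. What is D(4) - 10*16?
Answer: -159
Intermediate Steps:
D(M) = M/4 (D(M) = M*(1/4) = M/4)
D(4) - 10*16 = (1/4)*4 - 10*16 = 1 - 160 = -159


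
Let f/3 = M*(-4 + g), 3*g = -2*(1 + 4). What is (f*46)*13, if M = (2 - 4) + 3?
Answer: -13156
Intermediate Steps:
g = -10/3 (g = (-2*(1 + 4))/3 = (-2*5)/3 = (⅓)*(-10) = -10/3 ≈ -3.3333)
M = 1 (M = -2 + 3 = 1)
f = -22 (f = 3*(1*(-4 - 10/3)) = 3*(1*(-22/3)) = 3*(-22/3) = -22)
(f*46)*13 = -22*46*13 = -1012*13 = -13156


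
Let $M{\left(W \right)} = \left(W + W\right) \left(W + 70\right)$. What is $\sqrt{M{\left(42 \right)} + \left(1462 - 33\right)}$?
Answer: $\sqrt{10837} \approx 104.1$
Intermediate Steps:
$M{\left(W \right)} = 2 W \left(70 + W\right)$
$\sqrt{M{\left(42 \right)} + \left(1462 - 33\right)} = \sqrt{2 \cdot 42 \left(70 + 42\right) + \left(1462 - 33\right)} = \sqrt{2 \cdot 42 \cdot 112 + \left(1462 - 33\right)} = \sqrt{9408 + 1429} = \sqrt{10837}$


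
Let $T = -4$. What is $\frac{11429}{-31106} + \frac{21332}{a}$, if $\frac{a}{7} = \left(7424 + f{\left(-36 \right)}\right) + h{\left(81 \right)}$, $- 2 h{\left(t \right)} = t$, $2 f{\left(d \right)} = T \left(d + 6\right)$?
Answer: $\frac{136101723}{3241525154} \approx 0.041987$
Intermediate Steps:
$f{\left(d \right)} = -12 - 2 d$ ($f{\left(d \right)} = \frac{\left(-4\right) \left(d + 6\right)}{2} = \frac{\left(-4\right) \left(6 + d\right)}{2} = \frac{-24 - 4 d}{2} = -12 - 2 d$)
$h{\left(t \right)} = - \frac{t}{2}$
$a = \frac{104209}{2}$ ($a = 7 \left(\left(7424 - -60\right) - \frac{81}{2}\right) = 7 \left(\left(7424 + \left(-12 + 72\right)\right) - \frac{81}{2}\right) = 7 \left(\left(7424 + 60\right) - \frac{81}{2}\right) = 7 \left(7484 - \frac{81}{2}\right) = 7 \cdot \frac{14887}{2} = \frac{104209}{2} \approx 52105.0$)
$\frac{11429}{-31106} + \frac{21332}{a} = \frac{11429}{-31106} + \frac{21332}{\frac{104209}{2}} = 11429 \left(- \frac{1}{31106}\right) + 21332 \cdot \frac{2}{104209} = - \frac{11429}{31106} + \frac{42664}{104209} = \frac{136101723}{3241525154}$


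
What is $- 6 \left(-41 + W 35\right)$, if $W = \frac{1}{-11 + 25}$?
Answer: $231$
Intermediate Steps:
$W = \frac{1}{14} \approx 0.071429$
$- 6 \left(-41 + W 35\right) = - 6 \left(-41 + \frac{1}{14} \cdot 35\right) = - 6 \left(-41 + \frac{5}{2}\right) = \left(-6\right) \left(- \frac{77}{2}\right) = 231$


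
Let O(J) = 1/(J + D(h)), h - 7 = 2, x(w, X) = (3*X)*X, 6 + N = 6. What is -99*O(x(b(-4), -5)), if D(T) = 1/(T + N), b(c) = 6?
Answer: -891/676 ≈ -1.3180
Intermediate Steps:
N = 0 (N = -6 + 6 = 0)
x(w, X) = 3*X**2
h = 9 (h = 7 + 2 = 9)
D(T) = 1/T (D(T) = 1/(T + 0) = 1/T)
O(J) = 1/(1/9 + J) (O(J) = 1/(J + 1/9) = 1/(1/9 + J))
-99*O(x(b(-4), -5)) = -891/(1 + 9*(3*(-5)**2)) = -891/(1 + 9*(3*25)) = -891/(1 + 9*75) = -891/(1 + 675) = -891/676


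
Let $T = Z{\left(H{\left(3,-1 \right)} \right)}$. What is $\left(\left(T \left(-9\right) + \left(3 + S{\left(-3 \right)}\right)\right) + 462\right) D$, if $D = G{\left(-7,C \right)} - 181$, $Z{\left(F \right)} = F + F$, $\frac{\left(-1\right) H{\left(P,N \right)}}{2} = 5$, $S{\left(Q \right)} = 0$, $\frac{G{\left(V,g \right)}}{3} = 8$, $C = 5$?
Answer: $-101265$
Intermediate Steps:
$G{\left(V,g \right)} = 24$ ($G{\left(V,g \right)} = 3 \cdot 8 = 24$)
$H{\left(P,N \right)} = -10$ ($H{\left(P,N \right)} = \left(-2\right) 5 = -10$)
$Z{\left(F \right)} = 2 F$
$D = -157$ ($D = 24 - 181 = -157$)
$T = -20$ ($T = 2 \left(-10\right) = -20$)
$\left(\left(T \left(-9\right) + \left(3 + S{\left(-3 \right)}\right)\right) + 462\right) D = \left(\left(\left(-20\right) \left(-9\right) + \left(3 + 0\right)\right) + 462\right) \left(-157\right) = \left(\left(180 + 3\right) + 462\right) \left(-157\right) = \left(183 + 462\right) \left(-157\right) = 645 \left(-157\right) = -101265$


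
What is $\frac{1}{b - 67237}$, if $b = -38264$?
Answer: $- \frac{1}{105501} \approx -9.4786 \cdot 10^{-6}$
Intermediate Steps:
$\frac{1}{b - 67237} = \frac{1}{-38264 - 67237} = \frac{1}{-105501} = - \frac{1}{105501}$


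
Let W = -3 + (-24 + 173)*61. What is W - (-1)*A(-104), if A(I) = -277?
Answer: 8809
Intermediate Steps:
W = 9086 (W = -3 + 149*61 = -3 + 9089 = 9086)
W - (-1)*A(-104) = 9086 - (-1)*(-277) = 9086 - 1*277 = 9086 - 277 = 8809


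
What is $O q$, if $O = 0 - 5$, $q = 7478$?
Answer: $-37390$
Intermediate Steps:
$O = -5$ ($O = 0 - 5 = -5$)
$O q = \left(-5\right) 7478 = -37390$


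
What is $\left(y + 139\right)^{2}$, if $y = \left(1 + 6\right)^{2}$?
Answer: $35344$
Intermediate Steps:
$y = 49$ ($y = 7^{2} = 49$)
$\left(y + 139\right)^{2} = \left(49 + 139\right)^{2} = 188^{2} = 35344$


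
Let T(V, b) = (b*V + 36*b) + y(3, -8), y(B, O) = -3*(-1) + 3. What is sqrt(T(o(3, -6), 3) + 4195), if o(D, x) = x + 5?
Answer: sqrt(4306) ≈ 65.620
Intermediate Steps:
o(D, x) = 5 + x
y(B, O) = 6 (y(B, O) = 3 + 3 = 6)
T(V, b) = 6 + 36*b + V*b (T(V, b) = (b*V + 36*b) + 6 = (V*b + 36*b) + 6 = (36*b + V*b) + 6 = 6 + 36*b + V*b)
sqrt(T(o(3, -6), 3) + 4195) = sqrt((6 + 36*3 + (5 - 6)*3) + 4195) = sqrt((6 + 108 - 1*3) + 4195) = sqrt((6 + 108 - 3) + 4195) = sqrt(111 + 4195) = sqrt(4306)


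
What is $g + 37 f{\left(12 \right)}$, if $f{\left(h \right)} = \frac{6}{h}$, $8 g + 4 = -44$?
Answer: $\frac{25}{2} \approx 12.5$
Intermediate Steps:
$g = -6$ ($g = - \frac{1}{2} + \frac{1}{8} \left(-44\right) = - \frac{1}{2} - \frac{11}{2} = -6$)
$g + 37 f{\left(12 \right)} = -6 + 37 \cdot \frac{6}{12} = -6 + 37 \cdot 6 \cdot \frac{1}{12} = -6 + 37 \cdot \frac{1}{2} = -6 + \frac{37}{2} = \frac{25}{2}$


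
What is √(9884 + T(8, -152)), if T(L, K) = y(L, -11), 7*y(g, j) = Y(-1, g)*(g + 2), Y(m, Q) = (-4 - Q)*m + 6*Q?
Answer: 2*√122129/7 ≈ 99.849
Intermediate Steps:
Y(m, Q) = 6*Q + m*(-4 - Q) (Y(m, Q) = m*(-4 - Q) + 6*Q = 6*Q + m*(-4 - Q))
y(g, j) = (2 + g)*(4 + 7*g)/7 (y(g, j) = ((-4*(-1) + 6*g - 1*g*(-1))*(g + 2))/7 = ((4 + 6*g + g)*(2 + g))/7 = ((4 + 7*g)*(2 + g))/7 = ((2 + g)*(4 + 7*g))/7 = (2 + g)*(4 + 7*g)/7)
T(L, K) = (2 + L)*(4 + 7*L)/7
√(9884 + T(8, -152)) = √(9884 + (2 + 8)*(4 + 7*8)/7) = √(9884 + (⅐)*10*(4 + 56)) = √(9884 + (⅐)*10*60) = √(9884 + 600/7) = √(69788/7) = 2*√122129/7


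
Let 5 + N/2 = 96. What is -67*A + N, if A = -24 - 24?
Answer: 3398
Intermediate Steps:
N = 182 (N = -10 + 2*96 = -10 + 192 = 182)
A = -48
-67*A + N = -67*(-48) + 182 = 3216 + 182 = 3398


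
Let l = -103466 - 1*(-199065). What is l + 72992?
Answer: 168591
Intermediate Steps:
l = 95599 (l = -103466 + 199065 = 95599)
l + 72992 = 95599 + 72992 = 168591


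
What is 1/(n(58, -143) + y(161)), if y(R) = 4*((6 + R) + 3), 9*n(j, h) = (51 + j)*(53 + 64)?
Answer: 1/2097 ≈ 0.00047687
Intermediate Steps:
n(j, h) = 663 + 13*j (n(j, h) = ((51 + j)*(53 + 64))/9 = ((51 + j)*117)/9 = (5967 + 117*j)/9 = 663 + 13*j)
y(R) = 36 + 4*R (y(R) = 4*(9 + R) = 36 + 4*R)
1/(n(58, -143) + y(161)) = 1/((663 + 13*58) + (36 + 4*161)) = 1/((663 + 754) + (36 + 644)) = 1/(1417 + 680) = 1/2097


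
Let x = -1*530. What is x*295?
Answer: -156350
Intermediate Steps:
x = -530
x*295 = -530*295 = -156350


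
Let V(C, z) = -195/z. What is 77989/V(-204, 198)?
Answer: -5147274/65 ≈ -79189.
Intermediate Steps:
77989/V(-204, 198) = 77989/((-195/198)) = 77989/((-195*1/198)) = 77989/(-65/66) = 77989*(-66/65) = -5147274/65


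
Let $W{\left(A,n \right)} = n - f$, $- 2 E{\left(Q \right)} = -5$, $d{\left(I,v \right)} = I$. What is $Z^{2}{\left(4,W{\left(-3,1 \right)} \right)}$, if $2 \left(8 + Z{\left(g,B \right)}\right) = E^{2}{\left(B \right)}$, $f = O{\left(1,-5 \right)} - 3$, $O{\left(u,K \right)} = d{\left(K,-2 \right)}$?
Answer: $\frac{1521}{64} \approx 23.766$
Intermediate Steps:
$O{\left(u,K \right)} = K$
$E{\left(Q \right)} = \frac{5}{2}$ ($E{\left(Q \right)} = \left(- \frac{1}{2}\right) \left(-5\right) = \frac{5}{2}$)
$f = -8$ ($f = -5 - 3 = -8$)
$W{\left(A,n \right)} = 8 + n$ ($W{\left(A,n \right)} = n - -8 = n + 8 = 8 + n$)
$Z{\left(g,B \right)} = - \frac{39}{8}$ ($Z{\left(g,B \right)} = -8 + \frac{\left(\frac{5}{2}\right)^{2}}{2} = -8 + \frac{1}{2} \cdot \frac{25}{4} = -8 + \frac{25}{8} = - \frac{39}{8}$)
$Z^{2}{\left(4,W{\left(-3,1 \right)} \right)} = \left(- \frac{39}{8}\right)^{2} = \frac{1521}{64}$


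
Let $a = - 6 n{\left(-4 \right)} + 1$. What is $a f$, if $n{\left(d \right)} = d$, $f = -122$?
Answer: $-3050$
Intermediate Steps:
$a = 25$ ($a = \left(-6\right) \left(-4\right) + 1 = 24 + 1 = 25$)
$a f = 25 \left(-122\right) = -3050$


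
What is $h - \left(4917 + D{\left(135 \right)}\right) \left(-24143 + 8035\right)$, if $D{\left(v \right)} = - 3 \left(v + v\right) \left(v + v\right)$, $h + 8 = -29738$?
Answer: $-3443646310$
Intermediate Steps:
$h = -29746$ ($h = -8 - 29738 = -29746$)
$D{\left(v \right)} = - 12 v^{2}$ ($D{\left(v \right)} = - 3 \cdot 2 v 2 v = - 3 \cdot 4 v^{2} = - 12 v^{2}$)
$h - \left(4917 + D{\left(135 \right)}\right) \left(-24143 + 8035\right) = -29746 - \left(4917 - 12 \cdot 135^{2}\right) \left(-24143 + 8035\right) = -29746 - \left(4917 - 218700\right) \left(-16108\right) = -29746 - \left(-213783\right) \left(-16108\right) = -29746 - 3443616564 = -3443646310$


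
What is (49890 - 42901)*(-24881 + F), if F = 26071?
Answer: 8316910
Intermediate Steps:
(49890 - 42901)*(-24881 + F) = (49890 - 42901)*(-24881 + 26071) = 6989*1190 = 8316910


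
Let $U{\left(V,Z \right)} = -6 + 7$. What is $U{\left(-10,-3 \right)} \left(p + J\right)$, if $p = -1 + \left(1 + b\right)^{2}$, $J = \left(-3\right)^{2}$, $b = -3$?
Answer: $12$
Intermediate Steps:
$U{\left(V,Z \right)} = 1$
$J = 9$
$p = 3$ ($p = -1 + \left(1 - 3\right)^{2} = -1 + \left(-2\right)^{2} = -1 + 4 = 3$)
$U{\left(-10,-3 \right)} \left(p + J\right) = 1 \left(3 + 9\right) = 1 \cdot 12 = 12$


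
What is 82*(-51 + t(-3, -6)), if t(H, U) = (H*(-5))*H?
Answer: -7872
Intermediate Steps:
t(H, U) = -5*H² (t(H, U) = (-5*H)*H = -5*H²)
82*(-51 + t(-3, -6)) = 82*(-51 - 5*(-3)²) = 82*(-51 - 5*9) = 82*(-51 - 45) = 82*(-96) = -7872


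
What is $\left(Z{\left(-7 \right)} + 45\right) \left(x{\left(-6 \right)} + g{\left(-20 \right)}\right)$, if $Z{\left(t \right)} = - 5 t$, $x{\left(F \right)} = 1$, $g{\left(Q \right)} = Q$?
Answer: $-1520$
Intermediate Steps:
$\left(Z{\left(-7 \right)} + 45\right) \left(x{\left(-6 \right)} + g{\left(-20 \right)}\right) = \left(\left(-5\right) \left(-7\right) + 45\right) \left(1 - 20\right) = \left(35 + 45\right) \left(-19\right) = 80 \left(-19\right) = -1520$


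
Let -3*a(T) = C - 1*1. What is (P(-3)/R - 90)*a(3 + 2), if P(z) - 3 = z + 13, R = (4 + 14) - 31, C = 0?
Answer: -91/3 ≈ -30.333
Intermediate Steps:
R = -13 (R = 18 - 31 = -13)
P(z) = 16 + z (P(z) = 3 + (z + 13) = 3 + (13 + z) = 16 + z)
a(T) = ⅓ (a(T) = -(0 - 1*1)/3 = -(0 - 1)/3 = -⅓*(-1) = ⅓)
(P(-3)/R - 90)*a(3 + 2) = ((16 - 3)/(-13) - 90)*(⅓) = (13*(-1/13) - 90)*(⅓) = (-1 - 90)*(⅓) = -91*⅓ = -91/3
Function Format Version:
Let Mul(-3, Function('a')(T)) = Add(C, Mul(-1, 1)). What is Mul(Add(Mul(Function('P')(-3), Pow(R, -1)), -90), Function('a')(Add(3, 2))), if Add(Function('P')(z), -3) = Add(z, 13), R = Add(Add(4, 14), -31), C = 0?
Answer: Rational(-91, 3) ≈ -30.333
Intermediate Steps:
R = -13 (R = Add(18, -31) = -13)
Function('P')(z) = Add(16, z) (Function('P')(z) = Add(3, Add(z, 13)) = Add(3, Add(13, z)) = Add(16, z))
Function('a')(T) = Rational(1, 3) (Function('a')(T) = Mul(Rational(-1, 3), Add(0, Mul(-1, 1))) = Mul(Rational(-1, 3), Add(0, -1)) = Mul(Rational(-1, 3), -1) = Rational(1, 3))
Mul(Add(Mul(Function('P')(-3), Pow(R, -1)), -90), Function('a')(Add(3, 2))) = Mul(Add(Mul(Add(16, -3), Pow(-13, -1)), -90), Rational(1, 3)) = Mul(Add(Mul(13, Rational(-1, 13)), -90), Rational(1, 3)) = Mul(Add(-1, -90), Rational(1, 3)) = Mul(-91, Rational(1, 3)) = Rational(-91, 3)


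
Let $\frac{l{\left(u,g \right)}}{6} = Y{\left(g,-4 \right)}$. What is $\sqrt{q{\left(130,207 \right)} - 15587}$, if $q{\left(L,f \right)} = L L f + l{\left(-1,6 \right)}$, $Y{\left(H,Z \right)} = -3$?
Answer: $\sqrt{3482695} \approx 1866.2$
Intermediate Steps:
$l{\left(u,g \right)} = -18$ ($l{\left(u,g \right)} = 6 \left(-3\right) = -18$)
$q{\left(L,f \right)} = -18 + f L^{2}$ ($q{\left(L,f \right)} = L L f - 18 = L^{2} f - 18 = f L^{2} - 18 = -18 + f L^{2}$)
$\sqrt{q{\left(130,207 \right)} - 15587} = \sqrt{\left(-18 + 207 \cdot 130^{2}\right) - 15587} = \sqrt{\left(-18 + 207 \cdot 16900\right) - 15587} = \sqrt{\left(-18 + 3498300\right) - 15587} = \sqrt{3498282 - 15587} = \sqrt{3482695}$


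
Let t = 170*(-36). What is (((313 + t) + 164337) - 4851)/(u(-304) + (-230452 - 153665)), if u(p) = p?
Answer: -153679/384421 ≈ -0.39977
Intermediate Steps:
t = -6120
(((313 + t) + 164337) - 4851)/(u(-304) + (-230452 - 153665)) = (((313 - 6120) + 164337) - 4851)/(-304 + (-230452 - 153665)) = ((-5807 + 164337) - 4851)/(-304 - 384117) = (158530 - 4851)/(-384421) = 153679*(-1/384421) = -153679/384421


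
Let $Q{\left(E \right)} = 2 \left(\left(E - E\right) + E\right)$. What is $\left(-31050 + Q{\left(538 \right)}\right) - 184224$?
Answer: $-214198$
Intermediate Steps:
$Q{\left(E \right)} = 2 E$ ($Q{\left(E \right)} = 2 \left(0 + E\right) = 2 E$)
$\left(-31050 + Q{\left(538 \right)}\right) - 184224 = \left(-31050 + 2 \cdot 538\right) - 184224 = \left(-31050 + 1076\right) - 184224 = -29974 - 184224 = -214198$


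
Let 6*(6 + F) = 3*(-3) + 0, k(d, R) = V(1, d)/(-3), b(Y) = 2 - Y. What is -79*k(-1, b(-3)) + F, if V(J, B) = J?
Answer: 113/6 ≈ 18.833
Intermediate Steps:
k(d, R) = -⅓ (k(d, R) = 1/(-3) = 1*(-⅓) = -⅓)
F = -15/2 (F = -6 + (3*(-3) + 0)/6 = -6 + (-9 + 0)/6 = -6 + (⅙)*(-9) = -6 - 3/2 = -15/2 ≈ -7.5000)
-79*k(-1, b(-3)) + F = -79*(-⅓) - 15/2 = 79/3 - 15/2 = 113/6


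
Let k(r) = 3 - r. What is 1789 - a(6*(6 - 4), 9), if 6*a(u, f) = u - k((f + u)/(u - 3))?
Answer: 16084/9 ≈ 1787.1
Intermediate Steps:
a(u, f) = -½ + u/6 + (f + u)/(6*(-3 + u)) (a(u, f) = (u - (3 - (f + u)/(u - 3)))/6 = (u - (3 - (f + u)/(-3 + u)))/6 = (u + (-3 + (f + u)/(-3 + u)))/6 = (-3 + u + (f + u)/(-3 + u))/6 = -½ + u/6 + (f + u)/(6*(-3 + u)))
1789 - a(6*(6 - 4), 9) = 1789 - (9 + 6*(6 - 4) + (-3 + 6*(6 - 4))²)/(6*(-3 + 6*(6 - 4))) = 1789 - (9 + 6*2 + (-3 + 6*2)²)/(6*(-3 + 6*2)) = 1789 - (9 + 12 + (-3 + 12)²)/(6*(-3 + 12)) = 1789 - (9 + 12 + 9²)/(6*9) = 1789 - (9 + 12 + 81)/(6*9) = 1789 - 102/(6*9) = 1789 - 1*17/9 = 1789 - 17/9 = 16084/9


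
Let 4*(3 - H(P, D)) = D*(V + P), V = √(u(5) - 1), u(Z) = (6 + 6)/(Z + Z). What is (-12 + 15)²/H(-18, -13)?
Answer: -39960/246251 - 468*√5/246251 ≈ -0.16652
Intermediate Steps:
u(Z) = 6/Z (u(Z) = 12/((2*Z)) = 12*(1/(2*Z)) = 6/Z)
V = √5/5 (V = √(6/5 - 1) = √(⅕) = √5/5 ≈ 0.44721)
H(P, D) = 3 - D*(P + √5/5)/4 (H(P, D) = 3 - D*(√5/5 + P)/4 = 3 - D*(P + √5/5)/4)
(-12 + 15)²/H(-18, -13) = (-12 + 15)²/(3 - ¼*(-13)*(-18) - 1/20*(-13)*√5) = 3²/(3 - 117/2 + 13*√5/20) = 9/(-111/2 + 13*√5/20)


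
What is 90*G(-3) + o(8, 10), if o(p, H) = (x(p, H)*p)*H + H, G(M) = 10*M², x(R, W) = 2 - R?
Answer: 7630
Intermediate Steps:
o(p, H) = H + H*p*(2 - p) (o(p, H) = ((2 - p)*p)*H + H = (p*(2 - p))*H + H = H*p*(2 - p) + H = H + H*p*(2 - p))
90*G(-3) + o(8, 10) = 90*(10*(-3)²) - 1*10*(-1 + 8*(-2 + 8)) = 90*(10*9) - 1*10*(-1 + 8*6) = 90*90 - 1*10*(-1 + 48) = 8100 - 1*10*47 = 8100 - 470 = 7630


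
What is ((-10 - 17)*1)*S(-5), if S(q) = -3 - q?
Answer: -54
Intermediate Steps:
((-10 - 17)*1)*S(-5) = ((-10 - 17)*1)*(-3 - 1*(-5)) = (-27*1)*(-3 + 5) = -27*2 = -54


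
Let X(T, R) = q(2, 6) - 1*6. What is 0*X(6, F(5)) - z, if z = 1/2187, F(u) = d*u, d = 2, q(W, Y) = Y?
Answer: -1/2187 ≈ -0.00045725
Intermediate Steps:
F(u) = 2*u
z = 1/2187 ≈ 0.00045725
X(T, R) = 0 (X(T, R) = 6 - 1*6 = 6 - 6 = 0)
0*X(6, F(5)) - z = 0*0 - 1*1/2187 = 0 - 1/2187 = -1/2187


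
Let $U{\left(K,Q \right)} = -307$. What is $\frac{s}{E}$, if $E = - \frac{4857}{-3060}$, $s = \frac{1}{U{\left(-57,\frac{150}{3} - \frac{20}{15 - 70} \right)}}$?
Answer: $- \frac{1020}{497033} \approx -0.0020522$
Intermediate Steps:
$s = - \frac{1}{307}$ ($s = \frac{1}{-307} = - \frac{1}{307} \approx -0.0032573$)
$E = \frac{1619}{1020}$ ($E = \left(-4857\right) \left(- \frac{1}{3060}\right) = \frac{1619}{1020} \approx 1.5873$)
$\frac{s}{E} = - \frac{1}{307 \cdot \frac{1619}{1020}} = \left(- \frac{1}{307}\right) \frac{1020}{1619} = - \frac{1020}{497033}$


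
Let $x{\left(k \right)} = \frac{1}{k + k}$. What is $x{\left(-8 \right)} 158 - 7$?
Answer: $- \frac{135}{8} \approx -16.875$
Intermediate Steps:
$x{\left(k \right)} = \frac{1}{2 k}$
$x{\left(-8 \right)} 158 - 7 = \frac{1}{2 \left(-8\right)} 158 - 7 = \frac{1}{2} \left(- \frac{1}{8}\right) 158 - 7 = \left(- \frac{1}{16}\right) 158 - 7 = - \frac{79}{8} - 7 = - \frac{135}{8}$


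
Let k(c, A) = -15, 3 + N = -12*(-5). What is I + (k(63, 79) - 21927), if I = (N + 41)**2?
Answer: -12338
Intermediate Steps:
N = 57 (N = -3 - 12*(-5) = -3 + 60 = 57)
I = 9604 (I = (57 + 41)**2 = 98**2 = 9604)
I + (k(63, 79) - 21927) = 9604 + (-15 - 21927) = 9604 - 21942 = -12338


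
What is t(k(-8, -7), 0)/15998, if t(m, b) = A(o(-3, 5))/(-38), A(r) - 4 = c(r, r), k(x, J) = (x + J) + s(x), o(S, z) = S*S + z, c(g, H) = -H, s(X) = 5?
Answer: 5/303962 ≈ 1.6449e-5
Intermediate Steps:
o(S, z) = z + S² (o(S, z) = S² + z = z + S²)
k(x, J) = 5 + J + x (k(x, J) = (x + J) + 5 = (J + x) + 5 = 5 + J + x)
A(r) = 4 - r
t(m, b) = 5/19 (t(m, b) = (4 - (5 + (-3)²))/(-38) = (4 - (5 + 9))*(-1/38) = (4 - 1*14)*(-1/38) = (4 - 14)*(-1/38) = -10*(-1/38) = 5/19)
t(k(-8, -7), 0)/15998 = (5/19)/15998 = (5/19)*(1/15998) = 5/303962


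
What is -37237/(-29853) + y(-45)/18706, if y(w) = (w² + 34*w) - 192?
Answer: 705600781/558430218 ≈ 1.2635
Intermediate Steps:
y(w) = -192 + w² + 34*w
-37237/(-29853) + y(-45)/18706 = -37237/(-29853) + (-192 + (-45)² + 34*(-45))/18706 = -37237*(-1/29853) + (-192 + 2025 - 1530)*(1/18706) = 37237/29853 + 303*(1/18706) = 37237/29853 + 303/18706 = 705600781/558430218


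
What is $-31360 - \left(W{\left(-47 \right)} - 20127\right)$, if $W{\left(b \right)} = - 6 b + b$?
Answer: $-11468$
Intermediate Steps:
$W{\left(b \right)} = - 5 b$
$-31360 - \left(W{\left(-47 \right)} - 20127\right) = -31360 - \left(\left(-5\right) \left(-47\right) - 20127\right) = -31360 - \left(235 - 20127\right) = -31360 - -19892 = -31360 + 19892 = -11468$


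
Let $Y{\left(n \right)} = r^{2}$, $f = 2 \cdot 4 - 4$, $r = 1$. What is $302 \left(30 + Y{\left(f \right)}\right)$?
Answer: $9362$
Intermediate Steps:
$f = 4$ ($f = 8 - 4 = 4$)
$Y{\left(n \right)} = 1$ ($Y{\left(n \right)} = 1^{2} = 1$)
$302 \left(30 + Y{\left(f \right)}\right) = 302 \left(30 + 1\right) = 302 \cdot 31 = 9362$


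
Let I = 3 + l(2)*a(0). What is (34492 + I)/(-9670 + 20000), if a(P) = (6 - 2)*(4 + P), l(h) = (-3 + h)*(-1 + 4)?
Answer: 34447/10330 ≈ 3.3347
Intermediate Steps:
l(h) = -9 + 3*h (l(h) = (-3 + h)*3 = -9 + 3*h)
a(P) = 16 + 4*P (a(P) = 4*(4 + P) = 16 + 4*P)
I = -45 (I = 3 + (-9 + 3*2)*(16 + 4*0) = 3 + (-9 + 6)*(16 + 0) = 3 - 3*16 = 3 - 48 = -45)
(34492 + I)/(-9670 + 20000) = (34492 - 45)/(-9670 + 20000) = 34447/10330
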